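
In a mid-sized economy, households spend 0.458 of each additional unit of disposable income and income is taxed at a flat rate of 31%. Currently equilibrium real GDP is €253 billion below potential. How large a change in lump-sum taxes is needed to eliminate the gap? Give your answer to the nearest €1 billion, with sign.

Spending multiplier = 1/(1 − c(1−t)) = 1/(1 − 0.458×0.69) = 1/0.68398 ≈ 1.462.
Tax multiplier = −c·k = −0.458/0.68398 ≈ −0.67. Need ΔY = +€253 billion, so ΔT = ΔY/(−c·k) = −(+€253 billion) × 0.68398 / 0.458 ≈ −€378 billion.
The government should cut lump-sum taxes by €378 billion.

−€378 billion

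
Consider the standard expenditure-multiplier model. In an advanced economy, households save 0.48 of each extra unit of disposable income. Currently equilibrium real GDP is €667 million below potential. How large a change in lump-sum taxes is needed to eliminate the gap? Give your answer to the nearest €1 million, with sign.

MPC = 1 − MPS = 1 − 0.48 = 0.52.
Spending multiplier = 1/(1 − MPC) = 1/(1 − 0.52) = 1/0.48 ≈ 2.083.
Tax multiplier = −c·k = −0.52/0.48 ≈ −1.083. Need ΔY = +€667 million, so ΔT = ΔY/(−c·k) = −(+€667 million) × 0.48 / 0.52 ≈ −€616 million.
The government should cut lump-sum taxes by €616 million.

−€616 million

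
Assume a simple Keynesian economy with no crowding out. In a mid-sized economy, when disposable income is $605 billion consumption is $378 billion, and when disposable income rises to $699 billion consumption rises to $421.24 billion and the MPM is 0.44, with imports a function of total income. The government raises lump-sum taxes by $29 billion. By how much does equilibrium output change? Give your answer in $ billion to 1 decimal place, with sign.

MPC = ΔC/ΔYd = (421.24 − 378)/(699 − 605) = 43.24/94 = 0.46.
A lump-sum tax change of +$29 billion shifts disposable income by −$29 billion; first-round consumption changes by −c × ΔT = −0.46 × (+$29 billion) = −$13.34 billion.
Expenditure multiplier = 1/(1 − c + m) = 1/(1 − 0.46 + 0.44) = 1/0.98 ≈ 1.02.
The tax multiplier is −c × k ≈ −0.469, so ΔY = k × (−c·ΔT) = (−$13.34 billion) / 0.98 ≈ −$13.6 billion.

−$13.6 billion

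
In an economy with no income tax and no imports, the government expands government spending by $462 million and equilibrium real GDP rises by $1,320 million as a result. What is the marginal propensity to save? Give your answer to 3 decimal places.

0.350

Implied spending multiplier k = ΔY/ΔG = 1,320/462 ≈ 2.8571.
Since k = 1/(1 − MPC), MPC = 1 − 1/k = 1 − ΔG/ΔY = 1 − 462/1,320 = 0.650.
MPS = 1 − MPC = 0.350.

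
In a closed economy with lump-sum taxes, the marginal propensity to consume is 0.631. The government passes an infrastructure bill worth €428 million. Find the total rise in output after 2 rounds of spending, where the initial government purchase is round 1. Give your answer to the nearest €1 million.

Round 1 adds ΔG = €428 million; each later round is MPC = 0.631 times the previous.
After 2 rounds: 428 + 270.068 = ΔG·(1 − c^2)/(1 − c) = 428 × (1 − 0.398161)/0.369 ≈ €698 million.

€698 million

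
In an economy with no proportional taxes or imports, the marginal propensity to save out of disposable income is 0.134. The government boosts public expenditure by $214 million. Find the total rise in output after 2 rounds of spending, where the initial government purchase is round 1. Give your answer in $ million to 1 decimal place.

MPC = 1 − MPS = 1 − 0.134 = 0.866.
Round 1 adds ΔG = $214 million; each later round is MPC = 0.866 times the previous.
After 2 rounds: 214 + 185.324 = ΔG·(1 − c^2)/(1 − c) = 214 × (1 − 0.749956)/0.134 ≈ $399.3 million.

$399.3 million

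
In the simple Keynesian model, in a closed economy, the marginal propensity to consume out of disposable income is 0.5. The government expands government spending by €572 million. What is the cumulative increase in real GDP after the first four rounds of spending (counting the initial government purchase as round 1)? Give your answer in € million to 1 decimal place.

Round 1 adds ΔG = €572 million; each later round is MPC = 0.5 times the previous.
After 4 rounds: 572 + 286 + 143 + 71.5 = ΔG·(1 − c^4)/(1 − c) = 572 × (1 − 0.0625)/0.5 = €1,072.5 million.

€1,072.5 million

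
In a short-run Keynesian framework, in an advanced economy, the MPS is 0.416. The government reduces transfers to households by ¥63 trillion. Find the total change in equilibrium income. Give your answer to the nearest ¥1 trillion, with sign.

−¥88 trillion

MPC = 1 − MPS = 1 − 0.416 = 0.584.
The transfer change shifts disposable income by −¥63 trillion, so first-round consumption changes by c·ΔTR = 0.584 × (−¥63 trillion) = −¥36.792 trillion.
Expenditure multiplier = 1/(1 − MPC) = 1/(1 − 0.584) = 1/0.416 ≈ 2.404.
The transfer multiplier is c × k ≈ 1.404, so ΔY = k × (c·ΔTR) = (−¥36.792 trillion) / 0.416 ≈ −¥88 trillion.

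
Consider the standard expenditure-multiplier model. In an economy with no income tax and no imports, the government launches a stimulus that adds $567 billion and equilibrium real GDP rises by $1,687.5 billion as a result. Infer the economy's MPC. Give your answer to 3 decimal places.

0.664

Implied spending multiplier k = ΔY/ΔG = 1,687.5/567 ≈ 2.9762.
Since k = 1/(1 − MPC), MPC = 1 − 1/k = 1 − ΔG/ΔY = 1 − 567/1,687.5 = 0.664.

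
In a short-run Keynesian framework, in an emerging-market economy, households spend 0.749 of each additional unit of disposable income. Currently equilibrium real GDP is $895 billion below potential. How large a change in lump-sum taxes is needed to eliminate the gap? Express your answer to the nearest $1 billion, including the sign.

Spending multiplier = 1/(1 − MPC) = 1/(1 − 0.749) = 1/0.251 ≈ 3.984.
Tax multiplier = −c·k = −0.749/0.251 ≈ −2.984. Need ΔY = +$895 billion, so ΔT = ΔY/(−c·k) = −(+$895 billion) × 0.251 / 0.749 ≈ −$300 billion.
The government should cut lump-sum taxes by $300 billion.

−$300 billion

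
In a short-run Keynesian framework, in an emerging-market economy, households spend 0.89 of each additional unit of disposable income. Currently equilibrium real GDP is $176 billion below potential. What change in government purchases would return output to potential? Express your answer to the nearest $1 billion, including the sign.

+$19 billion

Spending multiplier = 1/(1 − MPC) = 1/(1 − 0.89) = 1/0.11 ≈ 9.091.
Need ΔY = +$176 billion, so ΔG = ΔY/k = (+$176 billion) × 0.11 ≈ +$19 billion.
The government should increase government purchases by $19 billion.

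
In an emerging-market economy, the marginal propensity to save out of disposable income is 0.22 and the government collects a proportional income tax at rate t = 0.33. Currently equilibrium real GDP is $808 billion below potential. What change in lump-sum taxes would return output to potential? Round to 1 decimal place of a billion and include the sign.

−$494.5 billion

MPC = 1 − MPS = 1 − 0.22 = 0.78.
Spending multiplier = 1/(1 − c(1−t)) = 1/(1 − 0.78×0.67) = 1/0.4774 ≈ 2.095.
Tax multiplier = −c·k = −0.78/0.4774 ≈ −1.634. Need ΔY = +$808 billion, so ΔT = ΔY/(−c·k) = −(+$808 billion) × 0.4774 / 0.78 ≈ −$494.5 billion.
The government should cut lump-sum taxes by $494.5 billion.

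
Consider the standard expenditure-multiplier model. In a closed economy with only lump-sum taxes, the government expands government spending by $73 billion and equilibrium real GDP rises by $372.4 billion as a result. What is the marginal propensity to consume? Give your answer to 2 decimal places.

0.80

Implied spending multiplier k = ΔY/ΔG = 372.4/73 ≈ 5.1014.
Since k = 1/(1 − MPC), MPC = 1 − 1/k = 1 − ΔG/ΔY = 1 − 73/372.4 ≈ 0.80.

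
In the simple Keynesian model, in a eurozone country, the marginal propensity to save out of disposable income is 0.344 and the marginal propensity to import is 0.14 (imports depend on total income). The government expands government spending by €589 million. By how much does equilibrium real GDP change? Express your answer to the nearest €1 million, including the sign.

+€1,217 million

MPC = 1 − MPS = 1 − 0.344 = 0.656.
Expenditure multiplier = 1/(1 − c + m) = 1/(1 − 0.656 + 0.14) = 1/0.484 ≈ 2.066.
ΔY = k × ΔG = (+€589 million) / 0.484 ≈ +€1,217 million.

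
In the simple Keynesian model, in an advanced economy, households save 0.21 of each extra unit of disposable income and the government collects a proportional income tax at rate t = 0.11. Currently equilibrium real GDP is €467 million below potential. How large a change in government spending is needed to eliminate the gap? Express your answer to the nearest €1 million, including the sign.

+€139 million

MPC = 1 − MPS = 1 − 0.21 = 0.79.
Spending multiplier = 1/(1 − c(1−t)) = 1/(1 − 0.79×0.89) = 1/0.2969 ≈ 3.368.
Need ΔY = +€467 million, so ΔG = ΔY/k = (+€467 million) × 0.2969 ≈ +€139 million.
The government should increase government spending by €139 million.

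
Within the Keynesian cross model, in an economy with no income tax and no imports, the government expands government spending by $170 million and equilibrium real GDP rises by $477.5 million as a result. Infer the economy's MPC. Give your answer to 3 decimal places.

Implied spending multiplier k = ΔY/ΔG = 477.5/170 ≈ 2.8088.
Since k = 1/(1 − MPC), MPC = 1 − 1/k = 1 − ΔG/ΔY = 1 − 170/477.5 ≈ 0.644.

0.644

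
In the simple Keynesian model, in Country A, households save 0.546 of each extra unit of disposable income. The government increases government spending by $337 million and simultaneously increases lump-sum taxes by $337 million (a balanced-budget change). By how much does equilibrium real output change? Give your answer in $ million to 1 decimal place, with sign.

+$337.0 million

MPC = 1 − MPS = 1 − 0.546 = 0.454.
Expenditure multiplier = 1/(1 − MPC) = 1/(1 − 0.454) = 1/0.546 ≈ 1.832.
ΔG contributes k·ΔG = (+$337 million) / 0.546 ≈ +$617.2 million.
ΔT of +$337 million changes first-round spending by −c·ΔT = −$152.998 million, contributing k·(−c·ΔT) = (−$152.998 million) / 0.546 ≈ −$280.2 million.
With ΔG = ΔT and no other leakages, the balanced-budget multiplier is 1, so ΔY = ΔG = +$337 million.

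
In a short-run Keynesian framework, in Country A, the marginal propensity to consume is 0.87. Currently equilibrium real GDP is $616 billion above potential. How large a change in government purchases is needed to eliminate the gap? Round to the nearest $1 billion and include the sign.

−$80 billion

Spending multiplier = 1/(1 − MPC) = 1/(1 − 0.87) = 1/0.13 ≈ 7.692.
Need ΔY = −$616 billion, so ΔG = ΔY/k = (−$616 billion) × 0.13 ≈ −$80 billion.
The government should cut government purchases by $80 billion.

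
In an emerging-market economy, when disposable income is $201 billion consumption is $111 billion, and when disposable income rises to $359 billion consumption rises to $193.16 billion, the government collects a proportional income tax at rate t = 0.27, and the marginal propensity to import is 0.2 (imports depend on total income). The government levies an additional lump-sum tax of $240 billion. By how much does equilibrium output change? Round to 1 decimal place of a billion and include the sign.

−$152.1 billion

MPC = ΔC/ΔYd = (193.16 − 111)/(359 − 201) = 82.16/158 = 0.52.
A lump-sum tax change of +$240 billion shifts disposable income by −$240 billion; first-round consumption changes by −c × ΔT = −0.52 × (+$240 billion) = −$124.8 billion.
Expenditure multiplier = 1/(1 − c(1−t) + m) = 1/(1 − 0.52×0.73 + 0.2) = 1/0.8204 ≈ 1.219.
The tax multiplier is −c × k ≈ −0.634, so ΔY = k × (−c·ΔT) = (−$124.8 billion) / 0.8204 ≈ −$152.1 billion.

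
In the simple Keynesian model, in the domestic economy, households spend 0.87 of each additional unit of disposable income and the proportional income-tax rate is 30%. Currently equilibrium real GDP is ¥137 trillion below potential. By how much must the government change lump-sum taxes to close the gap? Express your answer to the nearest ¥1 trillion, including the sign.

Spending multiplier = 1/(1 − c(1−t)) = 1/(1 − 0.87×0.7) = 1/0.391 ≈ 2.558.
Tax multiplier = −c·k = −0.87/0.391 ≈ −2.225. Need ΔY = +¥137 trillion, so ΔT = ΔY/(−c·k) = −(+¥137 trillion) × 0.391 / 0.87 ≈ −¥62 trillion.
The government should cut lump-sum taxes by ¥62 trillion.

−¥62 trillion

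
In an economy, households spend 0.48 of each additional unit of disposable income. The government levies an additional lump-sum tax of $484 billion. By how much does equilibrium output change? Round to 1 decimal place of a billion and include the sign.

−$446.8 billion

A lump-sum tax change of +$484 billion shifts disposable income by −$484 billion; first-round consumption changes by −c × ΔT = −0.48 × (+$484 billion) = −$232.32 billion.
Expenditure multiplier = 1/(1 − MPC) = 1/(1 − 0.48) = 1/0.52 ≈ 1.923.
The tax multiplier is −c × k ≈ −0.923, so ΔY = k × (−c·ΔT) = (−$232.32 billion) / 0.52 ≈ −$446.8 billion.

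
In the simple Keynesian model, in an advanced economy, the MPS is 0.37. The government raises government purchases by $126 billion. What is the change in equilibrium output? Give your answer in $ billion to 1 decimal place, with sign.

MPC = 1 − MPS = 1 − 0.37 = 0.63.
Expenditure multiplier = 1/(1 − MPC) = 1/(1 − 0.63) = 1/0.37 ≈ 2.703.
ΔY = k × ΔG = (+$126 billion) / 0.37 ≈ +$340.5 billion.

+$340.5 billion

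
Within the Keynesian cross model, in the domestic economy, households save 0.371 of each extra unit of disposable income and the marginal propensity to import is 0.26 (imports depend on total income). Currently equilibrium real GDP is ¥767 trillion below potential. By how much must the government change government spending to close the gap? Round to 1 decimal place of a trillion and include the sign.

+¥484.0 trillion

MPC = 1 − MPS = 1 − 0.371 = 0.629.
Spending multiplier = 1/(1 − c + m) = 1/(1 − 0.629 + 0.26) = 1/0.631 ≈ 1.585.
Need ΔY = +¥767 trillion, so ΔG = ΔY/k = (+¥767 trillion) × 0.631 ≈ +¥484 trillion.
The government should increase government spending by ¥484 trillion.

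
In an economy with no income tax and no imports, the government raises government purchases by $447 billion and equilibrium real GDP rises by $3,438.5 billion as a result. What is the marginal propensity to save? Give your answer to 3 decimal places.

0.130

Implied spending multiplier k = ΔY/ΔG = 3,438.5/447 ≈ 7.6924.
Since k = 1/(1 − MPC), MPC = 1 − 1/k = 1 − ΔG/ΔY = 1 − 447/3,438.5 ≈ 0.870.
MPS = 1 − MPC = 0.130.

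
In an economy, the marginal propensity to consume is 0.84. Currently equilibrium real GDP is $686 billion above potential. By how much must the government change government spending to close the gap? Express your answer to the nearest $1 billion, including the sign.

Spending multiplier = 1/(1 − MPC) = 1/(1 − 0.84) = 1/0.16 = 6.25.
Need ΔY = −$686 billion, so ΔG = ΔY/k = (−$686 billion) × 0.16 ≈ −$110 billion.
The government should cut government spending by $110 billion.

−$110 billion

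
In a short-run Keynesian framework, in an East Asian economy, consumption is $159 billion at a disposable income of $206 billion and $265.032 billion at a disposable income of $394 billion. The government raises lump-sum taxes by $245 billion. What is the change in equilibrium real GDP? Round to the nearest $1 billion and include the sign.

−$317 billion

MPC = ΔC/ΔYd = (265.032 − 159)/(394 − 206) = 106.032/188 = 0.564.
A lump-sum tax change of +$245 billion shifts disposable income by −$245 billion; first-round consumption changes by −c × ΔT = −0.564 × (+$245 billion) = −$138.18 billion.
Expenditure multiplier = 1/(1 − MPC) = 1/(1 − 0.564) = 1/0.436 ≈ 2.294.
The tax multiplier is −c × k ≈ −1.294, so ΔY = k × (−c·ΔT) = (−$138.18 billion) / 0.436 ≈ −$317 billion.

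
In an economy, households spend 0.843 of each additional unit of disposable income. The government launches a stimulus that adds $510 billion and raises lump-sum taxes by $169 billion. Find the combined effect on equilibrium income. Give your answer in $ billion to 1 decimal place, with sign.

+$2,341.0 billion

Expenditure multiplier = 1/(1 − MPC) = 1/(1 − 0.843) = 1/0.157 ≈ 6.369.
ΔG contributes k·ΔG = (+$510 billion) / 0.157 ≈ +$3,248.4 billion.
ΔT of +$169 billion changes first-round spending by −c·ΔT = −$142.467 billion, contributing k·(−c·ΔT) = (−$142.467 billion) / 0.157 ≈ −$907.4 billion.
Net ΔY = k(ΔG − c·ΔT) = (+$367.533 billion) / 0.157 ≈ +$2,341 billion.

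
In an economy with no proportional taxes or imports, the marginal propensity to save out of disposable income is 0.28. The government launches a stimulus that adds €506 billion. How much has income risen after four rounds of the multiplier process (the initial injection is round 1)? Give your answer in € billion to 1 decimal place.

MPC = 1 − MPS = 1 − 0.28 = 0.72.
Round 1 adds ΔG = €506 billion; each later round is MPC = 0.72 times the previous.
After 4 rounds: 506 + 364.32 + 262.3104 + 188.863488 = ΔG·(1 − c^4)/(1 − c) = 506 × (1 − 0.26873856)/0.28 ≈ €1,321.5 billion.

€1,321.5 billion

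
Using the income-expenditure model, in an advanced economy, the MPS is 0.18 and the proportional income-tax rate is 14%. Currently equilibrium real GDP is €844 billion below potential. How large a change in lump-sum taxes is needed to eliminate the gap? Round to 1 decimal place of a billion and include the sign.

−€303.4 billion

MPC = 1 − MPS = 1 − 0.18 = 0.82.
Spending multiplier = 1/(1 − c(1−t)) = 1/(1 − 0.82×0.86) = 1/0.2948 ≈ 3.392.
Tax multiplier = −c·k = −0.82/0.2948 ≈ −2.782. Need ΔY = +€844 billion, so ΔT = ΔY/(−c·k) = −(+€844 billion) × 0.2948 / 0.82 ≈ −€303.4 billion.
The government should cut lump-sum taxes by €303.4 billion.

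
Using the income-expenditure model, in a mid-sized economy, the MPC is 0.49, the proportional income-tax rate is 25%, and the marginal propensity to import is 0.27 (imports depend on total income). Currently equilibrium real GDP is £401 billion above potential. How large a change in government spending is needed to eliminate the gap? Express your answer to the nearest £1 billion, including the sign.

−£362 billion

Spending multiplier = 1/(1 − c(1−t) + m) = 1/(1 − 0.49×0.75 + 0.27) = 1/0.9025 ≈ 1.108.
Need ΔY = −£401 billion, so ΔG = ΔY/k = (−£401 billion) × 0.9025 ≈ −£362 billion.
The government should cut government spending by £362 billion.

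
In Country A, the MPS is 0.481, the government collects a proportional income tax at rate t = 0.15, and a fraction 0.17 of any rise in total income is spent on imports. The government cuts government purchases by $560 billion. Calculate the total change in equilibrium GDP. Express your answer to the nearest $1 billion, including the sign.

MPC = 1 − MPS = 1 − 0.481 = 0.519.
Expenditure multiplier = 1/(1 − c(1−t) + m) = 1/(1 − 0.519×0.85 + 0.17) = 1/0.72885 ≈ 1.372.
ΔY = k × ΔG = (−$560 billion) / 0.72885 ≈ −$768 billion.

−$768 billion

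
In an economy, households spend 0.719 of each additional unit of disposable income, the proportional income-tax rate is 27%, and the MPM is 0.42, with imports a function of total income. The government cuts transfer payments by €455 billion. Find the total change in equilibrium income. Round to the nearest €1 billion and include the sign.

−€365 billion

The transfer change shifts disposable income by −€455 billion, so first-round consumption changes by c·ΔTR = 0.719 × (−€455 billion) = −€327.145 billion.
Expenditure multiplier = 1/(1 − c(1−t) + m) = 1/(1 − 0.719×0.73 + 0.42) = 1/0.89513 ≈ 1.117.
The transfer multiplier is c × k ≈ 0.803, so ΔY = k × (c·ΔTR) = (−€327.145 billion) / 0.89513 ≈ −€365 billion.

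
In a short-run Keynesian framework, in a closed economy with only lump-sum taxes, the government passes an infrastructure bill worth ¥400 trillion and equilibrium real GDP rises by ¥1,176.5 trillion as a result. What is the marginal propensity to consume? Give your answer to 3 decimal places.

0.660

Implied spending multiplier k = ΔY/ΔG = 1,176.5/400 ≈ 2.9413.
Since k = 1/(1 − MPC), MPC = 1 − 1/k = 1 − ΔG/ΔY = 1 − 400/1,176.5 ≈ 0.660.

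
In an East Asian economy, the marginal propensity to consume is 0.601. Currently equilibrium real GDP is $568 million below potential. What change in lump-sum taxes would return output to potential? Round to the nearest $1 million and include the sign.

−$377 million

Spending multiplier = 1/(1 − MPC) = 1/(1 − 0.601) = 1/0.399 ≈ 2.506.
Tax multiplier = −c·k = −0.601/0.399 ≈ −1.506. Need ΔY = +$568 million, so ΔT = ΔY/(−c·k) = −(+$568 million) × 0.399 / 0.601 ≈ −$377 million.
The government should cut lump-sum taxes by $377 million.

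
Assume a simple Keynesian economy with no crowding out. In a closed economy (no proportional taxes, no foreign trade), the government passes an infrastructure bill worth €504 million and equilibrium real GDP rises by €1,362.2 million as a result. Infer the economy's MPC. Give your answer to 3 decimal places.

Implied spending multiplier k = ΔY/ΔG = 1,362.2/504 ≈ 2.7028.
Since k = 1/(1 − MPC), MPC = 1 − 1/k = 1 − ΔG/ΔY = 1 − 504/1,362.2 ≈ 0.630.

0.630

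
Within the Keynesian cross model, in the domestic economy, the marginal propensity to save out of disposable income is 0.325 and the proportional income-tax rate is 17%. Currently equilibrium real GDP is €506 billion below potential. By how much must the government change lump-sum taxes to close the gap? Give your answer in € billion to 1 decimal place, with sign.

−€329.6 billion

MPC = 1 − MPS = 1 − 0.325 = 0.675.
Spending multiplier = 1/(1 − c(1−t)) = 1/(1 − 0.675×0.83) = 1/0.43975 ≈ 2.274.
Tax multiplier = −c·k = −0.675/0.43975 ≈ −1.535. Need ΔY = +€506 billion, so ΔT = ΔY/(−c·k) = −(+€506 billion) × 0.43975 / 0.675 ≈ −€329.6 billion.
The government should cut lump-sum taxes by €329.6 billion.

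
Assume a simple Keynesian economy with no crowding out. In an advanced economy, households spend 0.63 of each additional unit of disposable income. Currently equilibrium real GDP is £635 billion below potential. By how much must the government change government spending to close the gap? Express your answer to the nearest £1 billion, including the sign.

+£235 billion

Spending multiplier = 1/(1 − MPC) = 1/(1 − 0.63) = 1/0.37 ≈ 2.703.
Need ΔY = +£635 billion, so ΔG = ΔY/k = (+£635 billion) × 0.37 ≈ +£235 billion.
The government should increase government spending by £235 billion.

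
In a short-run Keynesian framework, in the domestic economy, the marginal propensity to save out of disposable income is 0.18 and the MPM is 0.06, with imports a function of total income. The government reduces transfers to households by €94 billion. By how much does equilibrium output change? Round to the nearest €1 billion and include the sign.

MPC = 1 − MPS = 1 − 0.18 = 0.82.
The transfer change shifts disposable income by −€94 billion, so first-round consumption changes by c·ΔTR = 0.82 × (−€94 billion) = −€77.08 billion.
Expenditure multiplier = 1/(1 − c + m) = 1/(1 − 0.82 + 0.06) = 1/0.24 ≈ 4.167.
The transfer multiplier is c × k ≈ 3.417, so ΔY = k × (c·ΔTR) = (−€77.08 billion) / 0.24 ≈ −€321 billion.

−€321 billion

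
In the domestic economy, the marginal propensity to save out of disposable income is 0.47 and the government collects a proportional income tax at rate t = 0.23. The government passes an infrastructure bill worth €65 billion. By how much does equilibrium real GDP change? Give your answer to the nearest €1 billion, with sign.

+€110 billion

MPC = 1 − MPS = 1 − 0.47 = 0.53.
Government-spending multiplier = 1/(1 − c(1−t)) = 1/(1 − 0.53×0.77) = 1/0.5919 ≈ 1.689.
ΔY = k × ΔG = (+€65 billion) / 0.5919 ≈ +€110 billion.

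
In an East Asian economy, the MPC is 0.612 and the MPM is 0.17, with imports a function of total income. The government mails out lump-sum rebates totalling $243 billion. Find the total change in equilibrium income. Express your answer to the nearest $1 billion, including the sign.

A lump-sum tax change of −$243 billion shifts disposable income by +$243 billion; first-round consumption changes by −c × ΔT = −0.612 × (−$243 billion) = +$148.716 billion.
Expenditure multiplier = 1/(1 − c + m) = 1/(1 − 0.612 + 0.17) = 1/0.558 ≈ 1.792.
The tax multiplier is −c × k ≈ −1.097, so ΔY = k × (−c·ΔT) = (+$148.716 billion) / 0.558 ≈ +$267 billion.

+$267 billion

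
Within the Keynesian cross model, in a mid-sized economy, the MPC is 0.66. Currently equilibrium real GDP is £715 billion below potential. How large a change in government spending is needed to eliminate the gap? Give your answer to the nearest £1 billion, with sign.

+£243 billion

Spending multiplier = 1/(1 − MPC) = 1/(1 − 0.66) = 1/0.34 ≈ 2.941.
Need ΔY = +£715 billion, so ΔG = ΔY/k = (+£715 billion) × 0.34 ≈ +£243 billion.
The government should increase government spending by £243 billion.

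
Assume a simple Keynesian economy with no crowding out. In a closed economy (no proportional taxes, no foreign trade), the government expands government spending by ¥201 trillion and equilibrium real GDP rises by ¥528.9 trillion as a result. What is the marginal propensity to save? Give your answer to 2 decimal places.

Implied spending multiplier k = ΔY/ΔG = 528.9/201 ≈ 2.6313.
Since k = 1/(1 − MPC), MPC = 1 − 1/k = 1 − ΔG/ΔY = 1 − 201/528.9 ≈ 0.62.
MPS = 1 − MPC = 0.38.

0.38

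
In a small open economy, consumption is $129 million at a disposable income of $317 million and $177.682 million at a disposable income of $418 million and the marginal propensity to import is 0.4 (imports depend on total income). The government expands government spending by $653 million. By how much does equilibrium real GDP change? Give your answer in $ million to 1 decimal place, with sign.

+$711.3 million

MPC = ΔC/ΔYd = (177.682 − 129)/(418 − 317) = 48.682/101 = 0.482.
Expenditure multiplier = 1/(1 − c + m) = 1/(1 − 0.482 + 0.4) = 1/0.918 ≈ 1.089.
ΔY = k × ΔG = (+$653 million) / 0.918 ≈ +$711.3 million.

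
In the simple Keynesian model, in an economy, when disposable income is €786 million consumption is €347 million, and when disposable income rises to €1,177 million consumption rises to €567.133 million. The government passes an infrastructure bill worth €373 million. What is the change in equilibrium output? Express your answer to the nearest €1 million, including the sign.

+€854 million

MPC = ΔC/ΔYd = (567.133 − 347)/(1,177 − 786) = 220.133/391 = 0.563.
Spending multiplier = 1/(1 − MPC) = 1/(1 − 0.563) = 1/0.437 ≈ 2.288.
ΔY = k × ΔG = (+€373 million) / 0.437 ≈ +€854 million.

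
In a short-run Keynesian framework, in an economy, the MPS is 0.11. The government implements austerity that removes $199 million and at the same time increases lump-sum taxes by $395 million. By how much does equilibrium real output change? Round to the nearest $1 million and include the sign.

MPC = 1 − MPS = 1 − 0.11 = 0.89.
Expenditure multiplier = 1/(1 − MPC) = 1/(1 − 0.89) = 1/0.11 ≈ 9.091.
ΔG contributes k·ΔG = (−$199 million) / 0.11 ≈ −$1,809.1 million.
ΔT of +$395 million changes first-round spending by −c·ΔT = −$351.55 million, contributing k·(−c·ΔT) = (−$351.55 million) / 0.11 ≈ −$3,195.9 million.
Net ΔY = k(ΔG − c·ΔT) = (−$550.55 million) / 0.11 = −$5,005 million.

−$5,005 million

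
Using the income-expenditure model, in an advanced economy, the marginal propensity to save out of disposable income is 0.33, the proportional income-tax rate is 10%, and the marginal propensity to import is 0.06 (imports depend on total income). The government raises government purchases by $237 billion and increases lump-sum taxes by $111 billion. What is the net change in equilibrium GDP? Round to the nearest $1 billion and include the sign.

+$356 billion

MPC = 1 − MPS = 1 − 0.33 = 0.67.
Expenditure multiplier = 1/(1 − c(1−t) + m) = 1/(1 − 0.67×0.9 + 0.06) = 1/0.457 ≈ 2.188.
ΔG contributes k·ΔG = (+$237 billion) / 0.457 ≈ +$518.6 billion.
ΔT of +$111 billion changes first-round spending by −c·ΔT = −$74.37 billion, contributing k·(−c·ΔT) = (−$74.37 billion) / 0.457 ≈ −$162.7 billion.
Net ΔY = k(ΔG − c·ΔT) = (+$162.63 billion) / 0.457 ≈ +$356 billion.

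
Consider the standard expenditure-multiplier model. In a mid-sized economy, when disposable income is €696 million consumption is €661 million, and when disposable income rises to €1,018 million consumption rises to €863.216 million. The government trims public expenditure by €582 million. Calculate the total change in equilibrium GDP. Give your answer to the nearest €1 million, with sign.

MPC = ΔC/ΔYd = (863.216 − 661)/(1,018 − 696) = 202.216/322 = 0.628.
Government-spending multiplier = 1/(1 − MPC) = 1/(1 − 0.628) = 1/0.372 ≈ 2.688.
ΔY = k × ΔG = (−€582 million) / 0.372 ≈ −€1,565 million.

−€1,565 million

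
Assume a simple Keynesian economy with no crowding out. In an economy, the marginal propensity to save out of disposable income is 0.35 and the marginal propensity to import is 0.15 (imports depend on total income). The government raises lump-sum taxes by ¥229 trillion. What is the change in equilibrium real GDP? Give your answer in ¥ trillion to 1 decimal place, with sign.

−¥297.7 trillion

MPC = 1 − MPS = 1 − 0.35 = 0.65.
A lump-sum tax change of +¥229 trillion shifts disposable income by −¥229 trillion; first-round consumption changes by −c × ΔT = −0.65 × (+¥229 trillion) = −¥148.85 trillion.
Expenditure multiplier = 1/(1 − c + m) = 1/(1 − 0.65 + 0.15) = 1/0.5 = 2.
The tax multiplier is −c × k = −1.3, so ΔY = k × (−c·ΔT) = (−¥148.85 trillion) / 0.5 = −¥297.7 trillion.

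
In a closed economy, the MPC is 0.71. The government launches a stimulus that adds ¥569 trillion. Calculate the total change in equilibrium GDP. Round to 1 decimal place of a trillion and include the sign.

+¥1,962.1 trillion

Spending multiplier = 1/(1 − MPC) = 1/(1 − 0.71) = 1/0.29 ≈ 3.448.
ΔY = k × ΔG = (+¥569 trillion) / 0.29 ≈ +¥1,962.1 trillion.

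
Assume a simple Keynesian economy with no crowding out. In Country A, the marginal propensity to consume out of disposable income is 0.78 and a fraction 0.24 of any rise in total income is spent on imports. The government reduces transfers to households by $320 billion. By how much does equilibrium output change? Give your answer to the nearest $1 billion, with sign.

−$543 billion

The transfer change shifts disposable income by −$320 billion, so first-round consumption changes by c·ΔTR = 0.78 × (−$320 billion) = −$249.6 billion.
Expenditure multiplier = 1/(1 − c + m) = 1/(1 − 0.78 + 0.24) = 1/0.46 ≈ 2.174.
The transfer multiplier is c × k ≈ 1.696, so ΔY = k × (c·ΔTR) = (−$249.6 billion) / 0.46 ≈ −$543 billion.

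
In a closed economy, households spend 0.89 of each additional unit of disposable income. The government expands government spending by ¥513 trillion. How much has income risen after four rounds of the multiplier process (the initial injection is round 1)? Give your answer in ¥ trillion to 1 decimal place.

¥1,737.6 trillion

Round 1 adds ΔG = ¥513 trillion; each later round is MPC = 0.89 times the previous.
After 4 rounds: 513 + 456.57 + 406.3473 + 361.649097 = ΔG·(1 − c^4)/(1 − c) = 513 × (1 − 0.62742241)/0.11 ≈ ¥1,737.6 trillion.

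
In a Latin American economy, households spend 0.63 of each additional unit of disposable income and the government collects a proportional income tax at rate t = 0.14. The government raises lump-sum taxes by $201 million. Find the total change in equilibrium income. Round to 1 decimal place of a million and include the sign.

−$276.4 million

A lump-sum tax change of +$201 million shifts disposable income by −$201 million; first-round consumption changes by −c × ΔT = −0.63 × (+$201 million) = −$126.63 million.
Expenditure multiplier = 1/(1 − c(1−t)) = 1/(1 − 0.63×0.86) = 1/0.4582 ≈ 2.182.
The tax multiplier is −c × k ≈ −1.375, so ΔY = k × (−c·ΔT) = (−$126.63 million) / 0.4582 ≈ −$276.4 million.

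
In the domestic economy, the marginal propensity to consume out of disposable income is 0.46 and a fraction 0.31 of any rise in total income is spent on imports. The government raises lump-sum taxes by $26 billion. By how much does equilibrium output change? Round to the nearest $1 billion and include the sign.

A lump-sum tax change of +$26 billion shifts disposable income by −$26 billion; first-round consumption changes by −c × ΔT = −0.46 × (+$26 billion) = −$11.96 billion.
Expenditure multiplier = 1/(1 − c + m) = 1/(1 − 0.46 + 0.31) = 1/0.85 ≈ 1.176.
The tax multiplier is −c × k ≈ −0.541, so ΔY = k × (−c·ΔT) = (−$11.96 billion) / 0.85 ≈ −$14 billion.

−$14 billion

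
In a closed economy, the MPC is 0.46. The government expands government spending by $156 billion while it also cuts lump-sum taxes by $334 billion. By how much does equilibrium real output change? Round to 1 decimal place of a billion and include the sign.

+$573.4 billion

Expenditure multiplier = 1/(1 − MPC) = 1/(1 − 0.46) = 1/0.54 ≈ 1.852.
ΔG contributes k·ΔG = (+$156 billion) / 0.54 ≈ +$288.9 billion.
ΔT of −$334 billion changes first-round spending by −c·ΔT = +$153.64 billion, contributing k·(−c·ΔT) = (+$153.64 billion) / 0.54 ≈ +$284.5 billion.
Net ΔY = k(ΔG − c·ΔT) = (+$309.64 billion) / 0.54 ≈ +$573.4 billion.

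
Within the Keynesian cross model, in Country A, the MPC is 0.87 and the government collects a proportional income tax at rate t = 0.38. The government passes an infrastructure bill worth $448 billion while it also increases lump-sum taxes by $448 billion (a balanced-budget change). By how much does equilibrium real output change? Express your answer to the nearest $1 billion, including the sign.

Expenditure multiplier = 1/(1 − c(1−t)) = 1/(1 − 0.87×0.62) = 1/0.4606 ≈ 2.171.
ΔG contributes k·ΔG = (+$448 billion) / 0.4606 ≈ +$972.6 billion.
ΔT of +$448 billion changes first-round spending by −c·ΔT = −$389.76 billion, contributing k·(−c·ΔT) = (−$389.76 billion) / 0.4606 ≈ −$846.2 billion.
Net ΔY = k(ΔG − c·ΔT) = (+$58.24 billion) / 0.4606 ≈ +$126 billion.

+$126 billion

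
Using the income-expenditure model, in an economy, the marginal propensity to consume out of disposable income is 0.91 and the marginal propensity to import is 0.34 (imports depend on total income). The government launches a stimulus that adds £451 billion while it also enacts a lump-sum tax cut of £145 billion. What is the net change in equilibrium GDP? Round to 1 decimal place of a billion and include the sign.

+£1,355.7 billion

Expenditure multiplier = 1/(1 − c + m) = 1/(1 − 0.91 + 0.34) = 1/0.43 ≈ 2.326.
ΔG contributes k·ΔG = (+£451 billion) / 0.43 ≈ +£1,048.8 billion.
ΔT of −£145 billion changes first-round spending by −c·ΔT = +£131.95 billion, contributing k·(−c·ΔT) = (+£131.95 billion) / 0.43 ≈ +£306.9 billion.
Net ΔY = k(ΔG − c·ΔT) = (+£582.95 billion) / 0.43 ≈ +£1,355.7 billion.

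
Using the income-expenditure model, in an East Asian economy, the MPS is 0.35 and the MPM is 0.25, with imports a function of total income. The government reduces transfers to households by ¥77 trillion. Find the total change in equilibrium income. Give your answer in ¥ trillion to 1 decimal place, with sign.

−¥83.4 trillion

MPC = 1 − MPS = 1 − 0.35 = 0.65.
The transfer change shifts disposable income by −¥77 trillion, so first-round consumption changes by c·ΔTR = 0.65 × (−¥77 trillion) = −¥50.05 trillion.
Expenditure multiplier = 1/(1 − c + m) = 1/(1 − 0.65 + 0.25) = 1/0.6 ≈ 1.667.
The transfer multiplier is c × k ≈ 1.083, so ΔY = k × (c·ΔTR) = (−¥50.05 trillion) / 0.6 ≈ −¥83.4 trillion.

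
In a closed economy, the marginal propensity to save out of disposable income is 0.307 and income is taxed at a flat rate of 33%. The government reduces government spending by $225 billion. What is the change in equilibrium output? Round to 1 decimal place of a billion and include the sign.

−$420.0 billion

MPC = 1 − MPS = 1 − 0.307 = 0.693.
Spending multiplier = 1/(1 − c(1−t)) = 1/(1 − 0.693×0.67) = 1/0.53569 ≈ 1.867.
ΔY = k × ΔG = (−$225 billion) / 0.53569 ≈ −$420 billion.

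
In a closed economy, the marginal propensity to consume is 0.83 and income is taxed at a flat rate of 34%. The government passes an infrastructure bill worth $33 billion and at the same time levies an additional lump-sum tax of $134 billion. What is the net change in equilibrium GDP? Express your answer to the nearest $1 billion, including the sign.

Expenditure multiplier = 1/(1 − c(1−t)) = 1/(1 − 0.83×0.66) = 1/0.4522 ≈ 2.211.
ΔG contributes k·ΔG = (+$33 billion) / 0.4522 ≈ +$73 billion.
ΔT of +$134 billion changes first-round spending by −c·ΔT = −$111.22 billion, contributing k·(−c·ΔT) = (−$111.22 billion) / 0.4522 ≈ −$246 billion.
Net ΔY = k(ΔG − c·ΔT) = (−$78.22 billion) / 0.4522 ≈ −$173 billion.

−$173 billion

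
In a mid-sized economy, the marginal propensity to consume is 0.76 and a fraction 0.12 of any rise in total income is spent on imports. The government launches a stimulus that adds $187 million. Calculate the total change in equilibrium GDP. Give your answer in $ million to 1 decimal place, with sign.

Spending multiplier = 1/(1 − c + m) = 1/(1 − 0.76 + 0.12) = 1/0.36 ≈ 2.778.
ΔY = k × ΔG = (+$187 million) / 0.36 ≈ +$519.4 million.

+$519.4 million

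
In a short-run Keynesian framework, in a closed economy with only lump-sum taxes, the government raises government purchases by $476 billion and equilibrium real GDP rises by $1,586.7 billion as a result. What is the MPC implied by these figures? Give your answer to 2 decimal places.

0.70

Implied spending multiplier k = ΔY/ΔG = 1,586.7/476 ≈ 3.3334.
Since k = 1/(1 − MPC), MPC = 1 − 1/k = 1 − ΔG/ΔY = 1 − 476/1,586.7 ≈ 0.70.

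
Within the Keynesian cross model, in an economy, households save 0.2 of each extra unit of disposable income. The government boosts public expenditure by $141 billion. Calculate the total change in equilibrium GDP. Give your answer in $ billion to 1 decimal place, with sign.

+$705.0 billion

MPC = 1 − MPS = 1 − 0.2 = 0.8.
Expenditure multiplier = 1/(1 − MPC) = 1/(1 − 0.8) = 1/0.2 = 5.
ΔY = k × ΔG = (+$141 billion) / 0.2 = +$705 billion.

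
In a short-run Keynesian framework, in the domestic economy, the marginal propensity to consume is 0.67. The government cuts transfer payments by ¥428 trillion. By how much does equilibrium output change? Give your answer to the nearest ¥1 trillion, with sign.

−¥869 trillion

The transfer change shifts disposable income by −¥428 trillion, so first-round consumption changes by c·ΔTR = 0.67 × (−¥428 trillion) = −¥286.76 trillion.
Expenditure multiplier = 1/(1 − MPC) = 1/(1 − 0.67) = 1/0.33 ≈ 3.03.
The transfer multiplier is c × k ≈ 2.03, so ΔY = k × (c·ΔTR) = (−¥286.76 trillion) / 0.33 ≈ −¥869 trillion.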